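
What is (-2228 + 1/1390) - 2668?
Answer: -6805439/1390 ≈ -4896.0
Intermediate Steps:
(-2228 + 1/1390) - 2668 = -3096919/1390 - 2668 = -6805439/1390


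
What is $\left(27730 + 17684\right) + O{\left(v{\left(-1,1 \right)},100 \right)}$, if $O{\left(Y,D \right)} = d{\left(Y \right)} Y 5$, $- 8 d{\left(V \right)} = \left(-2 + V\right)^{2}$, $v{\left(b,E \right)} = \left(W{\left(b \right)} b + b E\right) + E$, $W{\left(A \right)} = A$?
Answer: $\frac{363307}{8} \approx 45413.0$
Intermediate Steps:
$v{\left(b,E \right)} = E + b^{2} + E b$ ($v{\left(b,E \right)} = \left(b b + b E\right) + E = \left(b^{2} + E b\right) + E = E + b^{2} + E b$)
$d{\left(V \right)} = - \frac{\left(-2 + V\right)^{2}}{8}$
$O{\left(Y,D \right)} = - \frac{5 Y \left(-2 + Y\right)^{2}}{8}$ ($O{\left(Y,D \right)} = - \frac{\left(-2 + Y\right)^{2}}{8} Y 5 = - \frac{Y \left(-2 + Y\right)^{2}}{8} \cdot 5 = - \frac{5 Y \left(-2 + Y\right)^{2}}{8}$)
$\left(27730 + 17684\right) + O{\left(v{\left(-1,1 \right)},100 \right)} = \left(27730 + 17684\right) - \frac{5 \left(1 + \left(-1\right)^{2} + 1 \left(-1\right)\right) \left(-2 + \left(1 + \left(-1\right)^{2} + 1 \left(-1\right)\right)\right)^{2}}{8} = 45414 - \frac{5 \left(1 + 1 - 1\right) \left(-2 + \left(1 + 1 - 1\right)\right)^{2}}{8} = 45414 - \frac{5 \left(-2 + 1\right)^{2}}{8} = 45414 - \frac{5 \left(-1\right)^{2}}{8} = 45414 - \frac{5}{8} \cdot 1 = 45414 - \frac{5}{8} = \frac{363307}{8}$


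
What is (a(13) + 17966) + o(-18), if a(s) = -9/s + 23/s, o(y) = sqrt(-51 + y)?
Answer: 233572/13 + I*sqrt(69) ≈ 17967.0 + 8.3066*I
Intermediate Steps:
a(s) = 14/s
(a(13) + 17966) + o(-18) = (14/13 + 17966) + sqrt(-51 - 18) = (14*(1/13) + 17966) + sqrt(-69) = (14/13 + 17966) + I*sqrt(69) = 233572/13 + I*sqrt(69)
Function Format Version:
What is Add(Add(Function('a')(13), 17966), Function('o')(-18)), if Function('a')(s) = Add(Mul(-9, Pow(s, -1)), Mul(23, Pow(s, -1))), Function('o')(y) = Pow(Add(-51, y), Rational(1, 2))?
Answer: Add(Rational(233572, 13), Mul(I, Pow(69, Rational(1, 2)))) ≈ Add(17967., Mul(8.3066, I))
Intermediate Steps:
Function('a')(s) = Mul(14, Pow(s, -1))
Add(Add(Function('a')(13), 17966), Function('o')(-18)) = Add(Add(Mul(14, Pow(13, -1)), 17966), Pow(Add(-51, -18), Rational(1, 2))) = Add(Add(Mul(14, Rational(1, 13)), 17966), Pow(-69, Rational(1, 2))) = Add(Add(Rational(14, 13), 17966), Mul(I, Pow(69, Rational(1, 2)))) = Add(Rational(233572, 13), Mul(I, Pow(69, Rational(1, 2))))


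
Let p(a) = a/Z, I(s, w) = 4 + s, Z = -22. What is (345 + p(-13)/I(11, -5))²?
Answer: 12964782769/108900 ≈ 1.1905e+5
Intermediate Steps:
p(a) = -a/22 (p(a) = a/(-22) = a*(-1/22) = -a/22)
(345 + p(-13)/I(11, -5))² = (345 + (-1/22*(-13))/(4 + 11))² = (345 + (13/22)/15)² = (345 + (13/22)*(1/15))² = (345 + 13/330)² = (113863/330)² = 12964782769/108900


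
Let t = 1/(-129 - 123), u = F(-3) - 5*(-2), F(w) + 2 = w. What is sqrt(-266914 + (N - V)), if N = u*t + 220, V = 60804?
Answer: I*sqrt(577706507)/42 ≈ 572.27*I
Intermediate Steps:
F(w) = -2 + w
u = 5 (u = (-2 - 3) - 5*(-2) = -5 + 10 = 5)
t = -1/252 (t = 1/(-252) = -1/252 ≈ -0.0039683)
N = 55435/252 (N = 5*(-1/252) + 220 = -5/252 + 220 = 55435/252 ≈ 219.98)
sqrt(-266914 + (N - V)) = sqrt(-266914 + (55435/252 - 1*60804)) = sqrt(-266914 + (55435/252 - 60804)) = sqrt(-266914 - 15267173/252) = sqrt(-82529501/252) = I*sqrt(577706507)/42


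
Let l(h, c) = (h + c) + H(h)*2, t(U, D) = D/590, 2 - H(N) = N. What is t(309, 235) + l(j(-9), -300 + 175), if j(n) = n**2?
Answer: -23789/118 ≈ -201.60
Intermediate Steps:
H(N) = 2 - N
t(U, D) = D/590 (t(U, D) = D*(1/590) = D/590)
l(h, c) = 4 + c - h (l(h, c) = (h + c) + (2 - h)*2 = (c + h) + (4 - 2*h) = 4 + c - h)
t(309, 235) + l(j(-9), -300 + 175) = (1/590)*235 + (4 + (-300 + 175) - 1*(-9)**2) = 47/118 + (4 - 125 - 1*81) = 47/118 + (4 - 125 - 81) = 47/118 - 202 = -23789/118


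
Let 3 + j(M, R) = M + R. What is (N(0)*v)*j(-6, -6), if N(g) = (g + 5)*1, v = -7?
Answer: 525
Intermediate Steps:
j(M, R) = -3 + M + R (j(M, R) = -3 + (M + R) = -3 + M + R)
N(g) = 5 + g (N(g) = (5 + g)*1 = 5 + g)
(N(0)*v)*j(-6, -6) = ((5 + 0)*(-7))*(-3 - 6 - 6) = (5*(-7))*(-15) = -35*(-15) = 525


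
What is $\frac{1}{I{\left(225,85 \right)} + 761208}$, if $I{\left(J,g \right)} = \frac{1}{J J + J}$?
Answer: $\frac{50850}{38707426801} \approx 1.3137 \cdot 10^{-6}$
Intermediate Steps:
$I{\left(J,g \right)} = \frac{1}{J + J^{2}}$ ($I{\left(J,g \right)} = \frac{1}{J^{2} + J} = \frac{1}{J + J^{2}}$)
$\frac{1}{I{\left(225,85 \right)} + 761208} = \frac{1}{\frac{1}{225 \left(1 + 225\right)} + 761208} = \frac{1}{\frac{1}{225 \cdot 226} + 761208} = \frac{1}{\frac{1}{225} \cdot \frac{1}{226} + 761208} = \frac{1}{\frac{1}{50850} + 761208} = \frac{1}{\frac{38707426801}{50850}} = \frac{50850}{38707426801}$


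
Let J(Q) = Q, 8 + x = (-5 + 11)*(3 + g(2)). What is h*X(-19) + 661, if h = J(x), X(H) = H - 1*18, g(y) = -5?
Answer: 1401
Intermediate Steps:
X(H) = -18 + H (X(H) = H - 18 = -18 + H)
x = -20 (x = -8 + (-5 + 11)*(3 - 5) = -8 + 6*(-2) = -8 - 12 = -20)
h = -20
h*X(-19) + 661 = -20*(-18 - 19) + 661 = -20*(-37) + 661 = 740 + 661 = 1401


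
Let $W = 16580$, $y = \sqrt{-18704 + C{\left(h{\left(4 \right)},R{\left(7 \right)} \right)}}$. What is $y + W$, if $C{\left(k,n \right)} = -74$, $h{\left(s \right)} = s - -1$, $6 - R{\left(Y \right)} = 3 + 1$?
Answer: $16580 + i \sqrt{18778} \approx 16580.0 + 137.03 i$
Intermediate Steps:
$R{\left(Y \right)} = 2$ ($R{\left(Y \right)} = 6 - \left(3 + 1\right) = 6 - 4 = 2$)
$h{\left(s \right)} = 1 + s$ ($h{\left(s \right)} = s + 1 = 1 + s$)
$y = i \sqrt{18778}$ ($y = \sqrt{-18704 - 74} = \sqrt{-18778} = i \sqrt{18778} \approx 137.03 i$)
$y + W = i \sqrt{18778} + 16580 = 16580 + i \sqrt{18778}$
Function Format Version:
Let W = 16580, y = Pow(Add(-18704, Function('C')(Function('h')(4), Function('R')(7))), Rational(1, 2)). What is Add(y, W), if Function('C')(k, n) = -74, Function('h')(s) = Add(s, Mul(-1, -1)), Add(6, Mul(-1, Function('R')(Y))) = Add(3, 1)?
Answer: Add(16580, Mul(I, Pow(18778, Rational(1, 2)))) ≈ Add(16580., Mul(137.03, I))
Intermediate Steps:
Function('R')(Y) = 2 (Function('R')(Y) = Add(6, Mul(-1, Add(3, 1))) = Add(6, Mul(-1, 4)) = Add(6, -4) = 2)
Function('h')(s) = Add(1, s) (Function('h')(s) = Add(s, 1) = Add(1, s))
y = Mul(I, Pow(18778, Rational(1, 2))) (y = Pow(Add(-18704, -74), Rational(1, 2)) = Pow(-18778, Rational(1, 2)) = Mul(I, Pow(18778, Rational(1, 2))) ≈ Mul(137.03, I))
Add(y, W) = Add(Mul(I, Pow(18778, Rational(1, 2))), 16580) = Add(16580, Mul(I, Pow(18778, Rational(1, 2))))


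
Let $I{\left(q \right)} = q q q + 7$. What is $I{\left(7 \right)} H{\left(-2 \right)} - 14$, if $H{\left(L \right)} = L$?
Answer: $-714$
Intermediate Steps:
$I{\left(q \right)} = 7 + q^{3}$ ($I{\left(q \right)} = q^{2} q + 7 = q^{3} + 7 = 7 + q^{3}$)
$I{\left(7 \right)} H{\left(-2 \right)} - 14 = \left(7 + 7^{3}\right) \left(-2\right) - 14 = \left(7 + 343\right) \left(-2\right) - 14 = 350 \left(-2\right) - 14 = -700 - 14 = -714$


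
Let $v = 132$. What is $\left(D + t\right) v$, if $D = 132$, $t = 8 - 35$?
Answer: $13860$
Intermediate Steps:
$t = -27$ ($t = 8 - 35 = -27$)
$\left(D + t\right) v = \left(132 - 27\right) 132 = 105 \cdot 132 = 13860$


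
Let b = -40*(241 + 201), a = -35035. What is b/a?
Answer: 272/539 ≈ 0.50464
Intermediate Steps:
b = -17680 (b = -40*442 = -17680)
b/a = -17680/(-35035) = -17680*(-1/35035) = 272/539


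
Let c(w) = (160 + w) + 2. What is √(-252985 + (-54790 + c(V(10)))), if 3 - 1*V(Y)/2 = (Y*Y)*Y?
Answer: I*√309607 ≈ 556.42*I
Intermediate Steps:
V(Y) = 6 - 2*Y³ (V(Y) = 6 - 2*Y*Y*Y = 6 - 2*Y²*Y = 6 - 2*Y³)
c(w) = 162 + w
√(-252985 + (-54790 + c(V(10)))) = √(-252985 + (-54790 + (162 + (6 - 2*10³)))) = √(-252985 + (-54790 + (162 + (6 - 2*1000)))) = √(-252985 + (-54790 + (162 + (6 - 2000)))) = √(-252985 + (-54790 + (162 - 1994))) = √(-252985 + (-54790 - 1832)) = √(-252985 - 56622) = √(-309607) = I*√309607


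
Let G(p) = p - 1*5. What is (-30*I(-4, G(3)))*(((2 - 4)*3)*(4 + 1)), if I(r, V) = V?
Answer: -1800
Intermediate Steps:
G(p) = -5 + p (G(p) = p - 5 = -5 + p)
(-30*I(-4, G(3)))*(((2 - 4)*3)*(4 + 1)) = (-30*(-5 + 3))*(((2 - 4)*3)*(4 + 1)) = (-30*(-2))*(-2*3*5) = 60*(-6*5) = 60*(-30) = -1800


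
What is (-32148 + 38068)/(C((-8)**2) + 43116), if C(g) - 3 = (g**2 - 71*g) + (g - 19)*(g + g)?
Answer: 5920/48431 ≈ 0.12224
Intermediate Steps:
C(g) = 3 + g**2 - 71*g + 2*g*(-19 + g) (C(g) = 3 + ((g**2 - 71*g) + (g - 19)*(g + g)) = 3 + ((g**2 - 71*g) + (-19 + g)*(2*g)) = 3 + ((g**2 - 71*g) + 2*g*(-19 + g)) = 3 + (g**2 - 71*g + 2*g*(-19 + g)) = 3 + g**2 - 71*g + 2*g*(-19 + g))
(-32148 + 38068)/(C((-8)**2) + 43116) = (-32148 + 38068)/((3 - 109*(-8)**2 + 3*((-8)**2)**2) + 43116) = 5920/((3 - 109*64 + 3*64**2) + 43116) = 5920/((3 - 6976 + 3*4096) + 43116) = 5920/((3 - 6976 + 12288) + 43116) = 5920/(5315 + 43116) = 5920/48431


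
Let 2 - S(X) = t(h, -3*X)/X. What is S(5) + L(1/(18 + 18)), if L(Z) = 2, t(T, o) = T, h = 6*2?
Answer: 8/5 ≈ 1.6000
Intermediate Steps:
h = 12
S(X) = 2 - 12/X
S(5) + L(1/(18 + 18)) = (2 - 12/5) + 2 = -⅖ + 2 = 8/5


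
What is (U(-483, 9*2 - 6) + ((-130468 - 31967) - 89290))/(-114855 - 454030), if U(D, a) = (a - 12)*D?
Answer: 50345/113777 ≈ 0.44249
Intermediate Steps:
U(D, a) = D*(-12 + a) (U(D, a) = (-12 + a)*D = D*(-12 + a))
(U(-483, 9*2 - 6) + ((-130468 - 31967) - 89290))/(-114855 - 454030) = (-483*(-12 + (9*2 - 6)) + ((-130468 - 31967) - 89290))/(-114855 - 454030) = (-483*(-12 + (18 - 6)) + (-162435 - 89290))/(-568885) = (-483*(-12 + 12) - 251725)*(-1/568885) = (-483*0 - 251725)*(-1/568885) = (0 - 251725)*(-1/568885) = -251725*(-1/568885) = 50345/113777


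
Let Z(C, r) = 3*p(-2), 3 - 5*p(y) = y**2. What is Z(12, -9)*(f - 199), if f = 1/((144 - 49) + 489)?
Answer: 69729/584 ≈ 119.40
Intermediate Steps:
p(y) = 3/5 - y**2/5
Z(C, r) = -3/5 (Z(C, r) = 3*(3/5 - 1/5*(-2)**2) = 3*(3/5 - 1/5*4) = 3*(3/5 - 4/5) = 3*(-1/5) = -3/5)
f = 1/584 (f = 1/(95 + 489) = 1/584 ≈ 0.0017123)
Z(12, -9)*(f - 199) = -3*(1/584 - 199)/5 = -3/5*(-116215/584) = 69729/584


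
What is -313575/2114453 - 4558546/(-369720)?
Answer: 4761448158169/390877781580 ≈ 12.181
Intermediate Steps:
-313575/2114453 - 4558546/(-369720) = -313575*1/2114453 - 4558546*(-1/369720) = -313575/2114453 + 2279273/184860 = 4761448158169/390877781580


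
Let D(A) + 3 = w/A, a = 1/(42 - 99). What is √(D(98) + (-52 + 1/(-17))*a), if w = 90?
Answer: 41*I*√3553/2261 ≈ 1.0809*I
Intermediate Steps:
a = -1/57 (a = 1/(-57) = -1/57 ≈ -0.017544)
D(A) = -3 + 90/A
√(D(98) + (-52 + 1/(-17))*a) = √((-3 + 90/98) + (-52 + 1/(-17))*(-1/57)) = √((-3 + 90*(1/98)) + (-52 - 1/17)*(-1/57)) = √((-3 + 45/49) - 885/17*(-1/57)) = √(-102/49 + 295/323) = √(-18491/15827) = 41*I*√3553/2261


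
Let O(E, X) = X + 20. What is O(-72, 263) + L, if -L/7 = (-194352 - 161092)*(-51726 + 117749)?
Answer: 164272354767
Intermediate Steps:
L = 164272354484 (L = -7*(-194352 - 161092)*(-51726 + 117749) = -(-2488108)*66023 = -7*(-23467479212) = 164272354484)
O(E, X) = 20 + X
O(-72, 263) + L = (20 + 263) + 164272354484 = 283 + 164272354484 = 164272354767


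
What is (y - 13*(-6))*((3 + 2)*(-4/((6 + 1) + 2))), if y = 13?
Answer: -1820/9 ≈ -202.22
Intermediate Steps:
(y - 13*(-6))*((3 + 2)*(-4/((6 + 1) + 2))) = (13 - 13*(-6))*((3 + 2)*(-4/((6 + 1) + 2))) = (13 + 78)*(5*(-4/(7 + 2))) = 91*(5*(-4/9)) = 91*(-20/9) = -1820/9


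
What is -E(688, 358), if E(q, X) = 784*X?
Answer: -280672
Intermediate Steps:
-E(688, 358) = -784*358 = -1*280672 = -280672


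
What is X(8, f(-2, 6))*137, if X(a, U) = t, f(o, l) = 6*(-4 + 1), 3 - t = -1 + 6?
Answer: -274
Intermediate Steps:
t = -2 (t = 3 - (-1 + 6) = 3 - 1*5 = 3 - 5 = -2)
f(o, l) = -18 (f(o, l) = 6*(-3) = -18)
X(a, U) = -2
X(8, f(-2, 6))*137 = -2*137 = -274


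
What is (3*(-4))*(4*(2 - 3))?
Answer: 48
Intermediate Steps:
(3*(-4))*(4*(2 - 3)) = -48*(-1) = -12*(-4) = 48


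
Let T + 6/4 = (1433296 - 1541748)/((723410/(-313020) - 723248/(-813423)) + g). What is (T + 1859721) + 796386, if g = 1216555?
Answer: 54849645265766384490243/20650402292637122 ≈ 2.6561e+6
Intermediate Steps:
T = -32816523123713811/20650402292637122 (T = -3/2 + (1433296 - 1541748)/((723410/(-313020) - 723248/(-813423)) + 1216555) = -3/2 - 108452/((723410*(-1/313020) - 723248*(-1/813423)) + 1216555) = -3/2 - 108452/((-72341/31302 + 723248/813423) + 1216555) = -3/2 - 108452/(-12068241449/8487255582 + 1216555) = -3/2 - 108452/10325201146318561/8487255582 = -3/2 - 108452*8487255582/10325201146318561 = -3/2 - 920459842379064/10325201146318561 = -32816523123713811/20650402292637122 ≈ -1.5891)
(T + 1859721) + 796386 = (-32816523123713811/20650402292637122 + 1859721) + 796386 = 38403953985542277449151/20650402292637122 + 796386 = 54849645265766384490243/20650402292637122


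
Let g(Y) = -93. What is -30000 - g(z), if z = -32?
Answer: -29907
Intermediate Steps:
-30000 - g(z) = -30000 - 1*(-93) = -30000 + 93 = -29907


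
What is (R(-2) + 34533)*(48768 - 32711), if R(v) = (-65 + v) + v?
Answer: 553388448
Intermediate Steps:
R(v) = -65 + 2*v
(R(-2) + 34533)*(48768 - 32711) = ((-65 + 2*(-2)) + 34533)*(48768 - 32711) = ((-65 - 4) + 34533)*16057 = (-69 + 34533)*16057 = 34464*16057 = 553388448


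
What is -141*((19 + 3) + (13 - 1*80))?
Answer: 6345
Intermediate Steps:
-141*((19 + 3) + (13 - 1*80)) = -141*(22 + (13 - 80)) = -141*(22 - 67) = -141*(-45) = 6345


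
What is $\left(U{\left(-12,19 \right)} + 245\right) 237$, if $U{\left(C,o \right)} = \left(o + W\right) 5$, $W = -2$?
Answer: $78210$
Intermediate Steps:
$U{\left(C,o \right)} = -10 + 5 o$ ($U{\left(C,o \right)} = \left(o - 2\right) 5 = \left(-2 + o\right) 5 = -10 + 5 o$)
$\left(U{\left(-12,19 \right)} + 245\right) 237 = \left(\left(-10 + 5 \cdot 19\right) + 245\right) 237 = \left(\left(-10 + 95\right) + 245\right) 237 = \left(85 + 245\right) 237 = 330 \cdot 237 = 78210$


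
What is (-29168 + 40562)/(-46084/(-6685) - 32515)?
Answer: -8463210/24146299 ≈ -0.35050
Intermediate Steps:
(-29168 + 40562)/(-46084/(-6685) - 32515) = 11394/(-46084*(-1/6685) - 32515) = 11394/(46084/6685 - 32515) = 11394/(-217316691/6685) = 11394*(-6685/217316691) = -8463210/24146299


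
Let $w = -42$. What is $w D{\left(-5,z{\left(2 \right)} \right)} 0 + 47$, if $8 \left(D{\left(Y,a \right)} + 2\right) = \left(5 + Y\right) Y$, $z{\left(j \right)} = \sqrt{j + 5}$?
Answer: $47$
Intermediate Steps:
$z{\left(j \right)} = \sqrt{5 + j}$
$D{\left(Y,a \right)} = -2 + \frac{Y \left(5 + Y\right)}{8}$ ($D{\left(Y,a \right)} = -2 + \frac{\left(5 + Y\right) Y}{8} = -2 + \frac{Y \left(5 + Y\right)}{8}$)
$w D{\left(-5,z{\left(2 \right)} \right)} 0 + 47 = - 42 \left(-2 + \frac{\left(-5\right)^{2}}{8} + \frac{5}{8} \left(-5\right)\right) 0 + 47 = - 42 \left(-2 + \frac{1}{8} \cdot 25 - \frac{25}{8}\right) 0 + 47 = - 42 \left(-2 + \frac{25}{8} - \frac{25}{8}\right) 0 + 47 = - 42 \left(\left(-2\right) 0\right) + 47 = \left(-42\right) 0 + 47 = 0 + 47 = 47$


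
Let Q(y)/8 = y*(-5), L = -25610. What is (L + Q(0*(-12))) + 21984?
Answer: -3626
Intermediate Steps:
Q(y) = -40*y (Q(y) = 8*(y*(-5)) = 8*(-5*y) = -40*y)
(L + Q(0*(-12))) + 21984 = (-25610 - 0*(-12)) + 21984 = (-25610 - 40*0) + 21984 = (-25610 + 0) + 21984 = -25610 + 21984 = -3626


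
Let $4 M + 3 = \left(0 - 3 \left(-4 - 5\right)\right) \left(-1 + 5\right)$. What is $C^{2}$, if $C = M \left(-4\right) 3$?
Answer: $99225$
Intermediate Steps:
$M = \frac{105}{4}$ ($M = - \frac{3}{4} + \frac{\left(0 - 3 \left(-4 - 5\right)\right) \left(-1 + 5\right)}{4} = - \frac{3}{4} + \frac{\left(0 - -27\right) 4}{4} = - \frac{3}{4} + \frac{\left(0 + 27\right) 4}{4} = - \frac{3}{4} + \frac{27 \cdot 4}{4} = - \frac{3}{4} + \frac{1}{4} \cdot 108 = - \frac{3}{4} + 27 = \frac{105}{4} \approx 26.25$)
$C = -315$ ($C = \frac{105}{4} \left(-4\right) 3 = \left(-105\right) 3 = -315$)
$C^{2} = \left(-315\right)^{2} = 99225$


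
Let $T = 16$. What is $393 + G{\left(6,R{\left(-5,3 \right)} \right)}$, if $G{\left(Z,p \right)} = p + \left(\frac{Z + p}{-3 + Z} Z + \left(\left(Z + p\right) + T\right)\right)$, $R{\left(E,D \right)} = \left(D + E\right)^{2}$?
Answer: $443$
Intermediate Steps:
$G{\left(Z,p \right)} = 16 + Z + 2 p + \frac{Z \left(Z + p\right)}{-3 + Z}$ ($G{\left(Z,p \right)} = p + \left(\frac{Z + p}{-3 + Z} Z + \left(\left(Z + p\right) + 16\right)\right) = p + \left(\frac{Z + p}{-3 + Z} Z + \left(16 + Z + p\right)\right) = p + \left(\frac{Z \left(Z + p\right)}{-3 + Z} + \left(16 + Z + p\right)\right) = p + \left(16 + Z + p + \frac{Z \left(Z + p\right)}{-3 + Z}\right) = 16 + Z + 2 p + \frac{Z \left(Z + p\right)}{-3 + Z}$)
$393 + G{\left(6,R{\left(-5,3 \right)} \right)} = 393 + \frac{-48 - 6 \left(3 - 5\right)^{2} + 2 \cdot 6^{2} + 13 \cdot 6 + 3 \cdot 6 \left(3 - 5\right)^{2}}{-3 + 6} = 393 + \frac{-48 - 6 \left(-2\right)^{2} + 2 \cdot 36 + 78 + 3 \cdot 6 \left(-2\right)^{2}}{3} = 393 + \frac{-48 - 24 + 72 + 78 + 3 \cdot 6 \cdot 4}{3} = 393 + \frac{-48 - 24 + 72 + 78 + 72}{3} = 393 + \frac{1}{3} \cdot 150 = 393 + 50 = 443$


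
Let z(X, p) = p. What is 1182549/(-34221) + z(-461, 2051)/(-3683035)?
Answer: -1451813181162/42012380245 ≈ -34.557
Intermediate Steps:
1182549/(-34221) + z(-461, 2051)/(-3683035) = 1182549/(-34221) + 2051/(-3683035) = 1182549*(-1/34221) + 2051*(-1/3683035) = -394183/11407 - 2051/3683035 = -1451813181162/42012380245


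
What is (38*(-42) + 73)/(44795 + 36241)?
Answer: -1523/81036 ≈ -0.018794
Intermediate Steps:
(38*(-42) + 73)/(44795 + 36241) = (-1596 + 73)/81036 = -1523*1/81036 = -1523/81036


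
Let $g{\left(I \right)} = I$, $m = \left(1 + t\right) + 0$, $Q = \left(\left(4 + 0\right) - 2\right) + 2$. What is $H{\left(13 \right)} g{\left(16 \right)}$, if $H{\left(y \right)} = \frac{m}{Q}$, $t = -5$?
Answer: $-16$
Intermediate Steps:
$Q = 4$ ($Q = \left(4 - 2\right) + 2 = 2 + 2 = 4$)
$m = -4$ ($m = \left(1 - 5\right) + 0 = -4 + 0 = -4$)
$H{\left(y \right)} = -1$ ($H{\left(y \right)} = - \frac{4}{4} = \left(-4\right) \frac{1}{4} = -1$)
$H{\left(13 \right)} g{\left(16 \right)} = \left(-1\right) 16 = -16$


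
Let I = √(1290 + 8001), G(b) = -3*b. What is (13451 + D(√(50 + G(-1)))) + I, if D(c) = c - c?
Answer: 13451 + √9291 ≈ 13547.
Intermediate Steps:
I = √9291 ≈ 96.390
D(c) = 0
(13451 + D(√(50 + G(-1)))) + I = (13451 + 0) + √9291 = 13451 + √9291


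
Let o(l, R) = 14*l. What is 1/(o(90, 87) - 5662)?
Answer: -1/4402 ≈ -0.00022717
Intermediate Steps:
1/(o(90, 87) - 5662) = 1/(14*90 - 5662) = 1/(1260 - 5662) = 1/(-4402) = -1/4402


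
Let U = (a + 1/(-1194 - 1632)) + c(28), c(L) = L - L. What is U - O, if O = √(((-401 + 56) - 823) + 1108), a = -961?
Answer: -2715787/2826 - 2*I*√15 ≈ -961.0 - 7.746*I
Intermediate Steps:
c(L) = 0
O = 2*I*√15 (O = √((-345 - 823) + 1108) = √(-1168 + 1108) = √(-60) = 2*I*√15 ≈ 7.746*I)
U = -2715787/2826 (U = (-961 + 1/(-1194 - 1632)) + 0 = (-961 + 1/(-2826)) + 0 = (-961 - 1/2826) + 0 = -2715787/2826 + 0 = -2715787/2826 ≈ -961.00)
U - O = -2715787/2826 - 2*I*√15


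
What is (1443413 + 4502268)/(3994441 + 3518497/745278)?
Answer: 4431185244318/2976972518095 ≈ 1.4885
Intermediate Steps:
(1443413 + 4502268)/(3994441 + 3518497/745278) = 5945681/(3994441 + 3518497*(1/745278)) = 5945681/(3994441 + 3518497/745278) = 5945681/(2976972518095/745278) = 5945681*(745278/2976972518095) = 4431185244318/2976972518095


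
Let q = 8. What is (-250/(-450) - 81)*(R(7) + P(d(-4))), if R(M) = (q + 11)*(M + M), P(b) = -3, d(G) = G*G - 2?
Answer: -190412/9 ≈ -21157.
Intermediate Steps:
d(G) = -2 + G² (d(G) = G² - 2 = -2 + G²)
R(M) = 38*M (R(M) = (8 + 11)*(M + M) = 19*(2*M) = 38*M)
(-250/(-450) - 81)*(R(7) + P(d(-4))) = (-250/(-450) - 81)*(38*7 - 3) = (-250*(-1/450) - 81)*(266 - 3) = (5/9 - 81)*263 = -724/9*263 = -190412/9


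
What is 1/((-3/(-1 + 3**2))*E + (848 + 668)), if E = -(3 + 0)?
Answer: 8/12137 ≈ 0.00065914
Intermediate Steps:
E = -3 (E = -1*3 = -3)
1/((-3/(-1 + 3**2))*E + (848 + 668)) = 1/(-3/(-1 + 3**2)*(-3) + (848 + 668)) = 1/(-3/(-1 + 9)*(-3) + 1516) = 1/(-3/8*(-3) + 1516) = 1/(9/8 + 1516) = 1/(12137/8) = 8/12137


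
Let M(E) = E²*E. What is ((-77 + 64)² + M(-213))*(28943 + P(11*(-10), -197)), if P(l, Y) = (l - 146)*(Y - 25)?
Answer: -828880536700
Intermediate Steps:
P(l, Y) = (-146 + l)*(-25 + Y)
M(E) = E³
((-77 + 64)² + M(-213))*(28943 + P(11*(-10), -197)) = ((-77 + 64)² + (-213)³)*(28943 + (3650 - 146*(-197) - 275*(-10) - 2167*(-10))) = ((-13)² - 9663597)*(28943 + (3650 + 28762 - 25*(-110) - 197*(-110))) = (169 - 9663597)*(28943 + (3650 + 28762 + 2750 + 21670)) = -9663428*(28943 + 56832) = -9663428*85775 = -828880536700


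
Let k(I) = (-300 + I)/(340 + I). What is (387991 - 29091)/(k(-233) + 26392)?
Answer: 38402300/2823411 ≈ 13.601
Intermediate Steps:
k(I) = (-300 + I)/(340 + I)
(387991 - 29091)/(k(-233) + 26392) = (387991 - 29091)/((-300 - 233)/(340 - 233) + 26392) = 358900/(-533/107 + 26392) = 358900/(2823411/107) = 358900*(107/2823411) = 38402300/2823411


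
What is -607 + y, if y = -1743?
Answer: -2350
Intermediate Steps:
-607 + y = -607 - 1743 = -2350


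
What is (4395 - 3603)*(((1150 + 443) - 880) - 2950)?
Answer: -1771704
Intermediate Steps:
(4395 - 3603)*(((1150 + 443) - 880) - 2950) = 792*((1593 - 880) - 2950) = 792*(713 - 2950) = 792*(-2237) = -1771704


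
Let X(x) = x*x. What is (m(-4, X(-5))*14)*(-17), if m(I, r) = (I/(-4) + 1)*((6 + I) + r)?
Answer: -12852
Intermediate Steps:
X(x) = x²
m(I, r) = (1 - I/4)*(6 + I + r) (m(I, r) = (I*(-¼) + 1)*(6 + I + r) = (-I/4 + 1)*(6 + I + r) = (1 - I/4)*(6 + I + r))
(m(-4, X(-5))*14)*(-17) = ((6 + (-5)² - ½*(-4) - ¼*(-4)² - ¼*(-4)*(-5)²)*14)*(-17) = ((6 + 25 + 2 - ¼*16 - ¼*(-4)*25)*14)*(-17) = ((6 + 25 + 2 - 4 + 25)*14)*(-17) = (54*14)*(-17) = 756*(-17) = -12852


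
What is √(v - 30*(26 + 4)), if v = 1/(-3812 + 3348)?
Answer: I*√12110429/116 ≈ 30.0*I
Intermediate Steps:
v = -1/464 (v = 1/(-464) = -1/464 ≈ -0.0021552)
√(v - 30*(26 + 4)) = √(-1/464 - 30*(26 + 4)) = √(-1/464 - 30*30) = √(-1/464 - 900) = √(-417601/464) = I*√12110429/116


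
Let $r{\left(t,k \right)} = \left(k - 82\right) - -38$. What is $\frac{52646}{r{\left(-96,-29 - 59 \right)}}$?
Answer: $- \frac{2393}{6} \approx -398.83$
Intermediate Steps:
$r{\left(t,k \right)} = -44 + k$ ($r{\left(t,k \right)} = \left(-82 + k\right) + 38 = -44 + k$)
$\frac{52646}{r{\left(-96,-29 - 59 \right)}} = \frac{52646}{-44 - 88} = \frac{52646}{-132} = 52646 \left(- \frac{1}{132}\right) = - \frac{2393}{6}$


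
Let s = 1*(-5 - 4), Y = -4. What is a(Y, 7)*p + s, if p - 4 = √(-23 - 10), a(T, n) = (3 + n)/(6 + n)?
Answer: -77/13 + 10*I*√33/13 ≈ -5.9231 + 4.4189*I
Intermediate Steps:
s = -9 (s = 1*(-9) = -9)
a(T, n) = (3 + n)/(6 + n)
p = 4 + I*√33 (p = 4 + √(-23 - 10) = 4 + √(-33) = 4 + I*√33 ≈ 4.0 + 5.7446*I)
a(Y, 7)*p + s = ((3 + 7)/(6 + 7))*(4 + I*√33) - 9 = (10/13)*(4 + I*√33) - 9 = ((1/13)*10)*(4 + I*√33) - 9 = 10*(4 + I*√33)/13 - 9 = (40/13 + 10*I*√33/13) - 9 = -77/13 + 10*I*√33/13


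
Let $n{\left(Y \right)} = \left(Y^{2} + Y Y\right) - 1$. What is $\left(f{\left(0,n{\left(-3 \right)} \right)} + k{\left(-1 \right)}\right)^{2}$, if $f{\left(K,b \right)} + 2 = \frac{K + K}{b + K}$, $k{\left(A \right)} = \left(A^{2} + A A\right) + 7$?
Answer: $49$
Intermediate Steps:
$k{\left(A \right)} = 7 + 2 A^{2}$ ($k{\left(A \right)} = \left(A^{2} + A^{2}\right) + 7 = 2 A^{2} + 7 = 7 + 2 A^{2}$)
$n{\left(Y \right)} = -1 + 2 Y^{2}$ ($n{\left(Y \right)} = \left(Y^{2} + Y^{2}\right) - 1 = 2 Y^{2} - 1 = -1 + 2 Y^{2}$)
$f{\left(K,b \right)} = -2 + \frac{2 K}{K + b}$ ($f{\left(K,b \right)} = -2 + \frac{K + K}{b + K} = -2 + \frac{2 K}{K + b}$)
$\left(f{\left(0,n{\left(-3 \right)} \right)} + k{\left(-1 \right)}\right)^{2} = \left(- \frac{2 \left(-1 + 2 \left(-3\right)^{2}\right)}{0 - \left(1 - 2 \left(-3\right)^{2}\right)} + \left(7 + 2 \left(-1\right)^{2}\right)\right)^{2} = \left(- \frac{2 \left(-1 + 2 \cdot 9\right)}{0 + \left(-1 + 2 \cdot 9\right)} + \left(7 + 2 \cdot 1\right)\right)^{2} = \left(- \frac{2 \left(-1 + 18\right)}{0 + \left(-1 + 18\right)} + \left(7 + 2\right)\right)^{2} = \left(\left(-2\right) 17 \frac{1}{0 + 17} + 9\right)^{2} = \left(\left(-2\right) 17 \cdot \frac{1}{17} + 9\right)^{2} = \left(-2 + 9\right)^{2} = 7^{2} = 49$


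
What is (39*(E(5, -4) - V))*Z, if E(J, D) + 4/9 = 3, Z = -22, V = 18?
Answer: 39754/3 ≈ 13251.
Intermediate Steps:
E(J, D) = 23/9 (E(J, D) = -4/9 + 3 = 23/9)
(39*(E(5, -4) - V))*Z = (39*(23/9 - 1*18))*(-22) = (39*(23/9 - 18))*(-22) = (39*(-139/9))*(-22) = -1807/3*(-22) = 39754/3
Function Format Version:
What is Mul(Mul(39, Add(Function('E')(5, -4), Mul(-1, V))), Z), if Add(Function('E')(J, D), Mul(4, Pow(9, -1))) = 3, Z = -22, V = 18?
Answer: Rational(39754, 3) ≈ 13251.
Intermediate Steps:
Function('E')(J, D) = Rational(23, 9) (Function('E')(J, D) = Add(Rational(-4, 9), 3) = Rational(23, 9))
Mul(Mul(39, Add(Function('E')(5, -4), Mul(-1, V))), Z) = Mul(Mul(39, Add(Rational(23, 9), Mul(-1, 18))), -22) = Mul(Mul(39, Add(Rational(23, 9), -18)), -22) = Mul(Mul(39, Rational(-139, 9)), -22) = Mul(Rational(-1807, 3), -22) = Rational(39754, 3)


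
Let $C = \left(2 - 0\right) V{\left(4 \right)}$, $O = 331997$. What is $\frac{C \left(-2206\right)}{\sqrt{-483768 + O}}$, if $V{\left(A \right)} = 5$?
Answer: $\frac{22060 i \sqrt{151771}}{151771} \approx 56.625 i$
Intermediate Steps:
$C = 10$ ($C = \left(2 - 0\right) 5 = \left(2 + 0\right) 5 = 2 \cdot 5 = 10$)
$\frac{C \left(-2206\right)}{\sqrt{-483768 + O}} = \frac{10 \left(-2206\right)}{\sqrt{-483768 + 331997}} = - \frac{22060}{\sqrt{-151771}} = - \frac{22060}{i \sqrt{151771}} = - 22060 \left(- \frac{i \sqrt{151771}}{151771}\right) = \frac{22060 i \sqrt{151771}}{151771}$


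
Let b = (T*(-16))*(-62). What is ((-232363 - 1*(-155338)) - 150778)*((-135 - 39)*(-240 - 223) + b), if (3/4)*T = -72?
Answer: 3341870010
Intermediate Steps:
T = -96 (T = (4/3)*(-72) = -96)
b = -95232 (b = -96*(-16)*(-62) = 1536*(-62) = -95232)
((-232363 - 1*(-155338)) - 150778)*((-135 - 39)*(-240 - 223) + b) = ((-232363 - 1*(-155338)) - 150778)*((-135 - 39)*(-240 - 223) - 95232) = ((-232363 + 155338) - 150778)*(-174*(-463) - 95232) = (-77025 - 150778)*(80562 - 95232) = -227803*(-14670) = 3341870010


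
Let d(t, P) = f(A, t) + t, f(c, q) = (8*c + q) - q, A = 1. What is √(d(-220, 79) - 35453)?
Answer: I*√35665 ≈ 188.85*I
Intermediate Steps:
f(c, q) = 8*c (f(c, q) = (q + 8*c) - q = 8*c)
d(t, P) = 8 + t (d(t, P) = 8*1 + t = 8 + t)
√(d(-220, 79) - 35453) = √((8 - 220) - 35453) = √(-212 - 35453) = √(-35665) = I*√35665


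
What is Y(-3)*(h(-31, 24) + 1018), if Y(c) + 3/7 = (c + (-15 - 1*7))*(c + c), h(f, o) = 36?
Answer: 1103538/7 ≈ 1.5765e+5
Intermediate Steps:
Y(c) = -3/7 + 2*c*(-22 + c) (Y(c) = -3/7 + (c + (-15 - 1*7))*(c + c) = -3/7 + (c + (-15 - 7))*(2*c) = -3/7 + (c - 22)*(2*c) = -3/7 + (-22 + c)*(2*c) = -3/7 + 2*c*(-22 + c))
Y(-3)*(h(-31, 24) + 1018) = (-3/7 - 44*(-3) + 2*(-3)²)*(36 + 1018) = (-3/7 + 132 + 2*9)*1054 = (-3/7 + 132 + 18)*1054 = (1047/7)*1054 = 1103538/7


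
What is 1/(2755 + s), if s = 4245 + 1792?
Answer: 1/8792 ≈ 0.00011374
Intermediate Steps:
s = 6037
1/(2755 + s) = 1/(2755 + 6037) = 1/8792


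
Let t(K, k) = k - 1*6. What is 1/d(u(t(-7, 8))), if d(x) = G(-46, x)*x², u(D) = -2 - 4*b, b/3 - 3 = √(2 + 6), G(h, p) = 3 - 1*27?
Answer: -649/511584 + 19*√2/21316 ≈ -8.0507e-6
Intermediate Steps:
G(h, p) = -24 (G(h, p) = 3 - 27 = -24)
t(K, k) = -6 + k (t(K, k) = k - 6 = -6 + k)
b = 9 + 6*√2 (b = 9 + 3*√(2 + 6) = 9 + 3*√8 = 9 + 3*(2*√2) = 9 + 6*√2 ≈ 17.485)
u(D) = -38 - 24*√2 (u(D) = -2 - 4*(9 + 6*√2) = -2 + (-36 - 24*√2) = -38 - 24*√2)
d(x) = -24*x²
1/d(u(t(-7, 8))) = 1/(-24*(-38 - 24*√2)²) = -1/(24*(-38 - 24*√2)²)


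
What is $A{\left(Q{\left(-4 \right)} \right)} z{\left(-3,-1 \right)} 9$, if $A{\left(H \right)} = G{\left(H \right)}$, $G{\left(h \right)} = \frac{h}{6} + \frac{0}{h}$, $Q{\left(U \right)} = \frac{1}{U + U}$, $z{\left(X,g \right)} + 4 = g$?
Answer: $\frac{15}{16} \approx 0.9375$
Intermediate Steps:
$z{\left(X,g \right)} = -4 + g$
$Q{\left(U \right)} = \frac{1}{2 U}$
$G{\left(h \right)} = \frac{h}{6}$ ($G{\left(h \right)} = h \frac{1}{6} + 0 = \frac{h}{6} + 0 = \frac{h}{6}$)
$A{\left(H \right)} = \frac{H}{6}$
$A{\left(Q{\left(-4 \right)} \right)} z{\left(-3,-1 \right)} 9 = \frac{\frac{1}{2} \frac{1}{-4}}{6} \left(-4 - 1\right) 9 = \frac{\frac{1}{2} \left(- \frac{1}{4}\right)}{6} \left(-5\right) 9 = \frac{1}{6} \left(- \frac{1}{8}\right) \left(-5\right) 9 = \left(- \frac{1}{48}\right) \left(-5\right) 9 = \frac{5}{48} \cdot 9 = \frac{15}{16}$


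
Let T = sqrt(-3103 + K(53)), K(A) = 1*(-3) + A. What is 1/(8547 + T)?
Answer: 8547/73054262 - I*sqrt(3053)/73054262 ≈ 0.000117 - 7.5634e-7*I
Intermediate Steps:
K(A) = -3 + A
T = I*sqrt(3053) (T = sqrt(-3103 + (-3 + 53)) = sqrt(-3103 + 50) = sqrt(-3053) = I*sqrt(3053) ≈ 55.254*I)
1/(8547 + T) = 1/(8547 + I*sqrt(3053))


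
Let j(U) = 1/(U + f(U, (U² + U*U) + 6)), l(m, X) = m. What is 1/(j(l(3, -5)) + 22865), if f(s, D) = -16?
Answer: 13/297244 ≈ 4.3735e-5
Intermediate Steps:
j(U) = 1/(-16 + U) (j(U) = 1/(U - 16) = 1/(-16 + U))
1/(j(l(3, -5)) + 22865) = 1/(1/(-16 + 3) + 22865) = 1/(1/(-13) + 22865) = 1/(-1/13 + 22865) = 1/(297244/13) = 13/297244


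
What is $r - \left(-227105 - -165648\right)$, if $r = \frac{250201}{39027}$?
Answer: $\frac{2398732540}{39027} \approx 61463.0$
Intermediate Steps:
$r = \frac{250201}{39027}$ ($r = 250201 \cdot \frac{1}{39027} = \frac{250201}{39027} \approx 6.411$)
$r - \left(-227105 - -165648\right) = \frac{250201}{39027} - \left(-227105 - -165648\right) = \frac{250201}{39027} - \left(-227105 + 165648\right) = \frac{250201}{39027} - -61457 = \frac{250201}{39027} + 61457 = \frac{2398732540}{39027}$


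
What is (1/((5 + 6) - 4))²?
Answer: 1/49 ≈ 0.020408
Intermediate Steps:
(1/((5 + 6) - 4))² = (1/(11 - 4))² = (1/7)² = (⅐)² = 1/49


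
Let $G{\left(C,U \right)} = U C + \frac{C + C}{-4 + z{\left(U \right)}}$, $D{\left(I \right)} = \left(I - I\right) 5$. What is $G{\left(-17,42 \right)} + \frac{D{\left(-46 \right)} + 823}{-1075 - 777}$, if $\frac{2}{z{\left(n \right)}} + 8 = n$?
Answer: $- \frac{87580661}{124084} \approx -705.82$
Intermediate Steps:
$z{\left(n \right)} = \frac{2}{-8 + n}$
$D{\left(I \right)} = 0$ ($D{\left(I \right)} = 0 \cdot 5 = 0$)
$G{\left(C,U \right)} = C U + \frac{2 C}{-4 + \frac{2}{-8 + U}}$ ($G{\left(C,U \right)} = U C + \frac{C + C}{-4 + \frac{2}{-8 + U}} = C U + \frac{2 C}{-4 + \frac{2}{-8 + U}}$)
$G{\left(-17,42 \right)} + \frac{D{\left(-46 \right)} + 823}{-1075 - 777} = 2 \left(-17\right) \frac{1}{-17 + 2 \cdot 42} \left(4 + 42^{2} - 378\right) + \frac{0 + 823}{-1075 - 777} = 2 \left(-17\right) \frac{1}{-17 + 84} \left(4 + 1764 - 378\right) + \frac{823}{-1852} = 2 \left(-17\right) \frac{1}{67} \cdot 1390 + 823 \left(- \frac{1}{1852}\right) = 2 \left(-17\right) \frac{1}{67} \cdot 1390 - \frac{823}{1852} = - \frac{47260}{67} - \frac{823}{1852} = - \frac{87580661}{124084}$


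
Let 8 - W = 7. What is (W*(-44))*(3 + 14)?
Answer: -748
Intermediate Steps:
W = 1 (W = 8 - 1*7 = 8 - 7 = 1)
(W*(-44))*(3 + 14) = (1*(-44))*(3 + 14) = -44*17 = -748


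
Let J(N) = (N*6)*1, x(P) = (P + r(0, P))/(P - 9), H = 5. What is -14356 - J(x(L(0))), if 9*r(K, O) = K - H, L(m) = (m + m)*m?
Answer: -387622/27 ≈ -14356.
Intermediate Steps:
L(m) = 2*m² (L(m) = (2*m)*m = 2*m²)
r(K, O) = -5/9 + K/9 (r(K, O) = (K - 1*5)/9 = (K - 5)/9 = (-5 + K)/9 = -5/9 + K/9)
x(P) = (-5/9 + P)/(-9 + P) (x(P) = (P + (-5/9 + (⅑)*0))/(P - 9) = (P + (-5/9 + 0))/(-9 + P) = (P - 5/9)/(-9 + P) = (-5/9 + P)/(-9 + P))
J(N) = 6*N (J(N) = (6*N)*1 = 6*N)
-14356 - J(x(L(0))) = -14356 - 6*(-5/9 + 2*0²)/(-9 + 2*0²) = -14356 - 6*(-5/9 + 2*0)/(-9 + 2*0) = -14356 - 6*(-5/9 + 0)/(-9 + 0) = -14356 - 6*-5/9/(-9) = -14356 - 6*(-⅑*(-5/9)) = -14356 - 6*5/81 = -14356 - 1*10/27 = -14356 - 10/27 = -387622/27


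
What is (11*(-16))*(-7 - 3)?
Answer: 1760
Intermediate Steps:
(11*(-16))*(-7 - 3) = -176*(-10) = 1760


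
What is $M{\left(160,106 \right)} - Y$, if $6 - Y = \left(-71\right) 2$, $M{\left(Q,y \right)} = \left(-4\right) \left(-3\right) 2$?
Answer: $-124$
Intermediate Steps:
$M{\left(Q,y \right)} = 24$ ($M{\left(Q,y \right)} = 12 \cdot 2 = 24$)
$Y = 148$ ($Y = 6 - \left(-71\right) 2 = 6 - -142 = 6 + 142 = 148$)
$M{\left(160,106 \right)} - Y = 24 - 148 = -124$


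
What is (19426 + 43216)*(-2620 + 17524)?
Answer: 933616368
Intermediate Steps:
(19426 + 43216)*(-2620 + 17524) = 62642*14904 = 933616368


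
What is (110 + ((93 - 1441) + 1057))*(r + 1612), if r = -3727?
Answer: 382815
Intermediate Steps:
(110 + ((93 - 1441) + 1057))*(r + 1612) = (110 + ((93 - 1441) + 1057))*(-3727 + 1612) = (110 + (-1348 + 1057))*(-2115) = (110 - 291)*(-2115) = -181*(-2115) = 382815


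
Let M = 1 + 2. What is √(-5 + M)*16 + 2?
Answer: 2 + 16*I*√2 ≈ 2.0 + 22.627*I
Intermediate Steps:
M = 3
√(-5 + M)*16 + 2 = √(-5 + 3)*16 + 2 = √(-2)*16 + 2 = (I*√2)*16 + 2 = 16*I*√2 + 2 = 2 + 16*I*√2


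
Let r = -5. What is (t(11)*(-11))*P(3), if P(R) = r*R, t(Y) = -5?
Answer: -825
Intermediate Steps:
P(R) = -5*R
(t(11)*(-11))*P(3) = (-5*(-11))*(-5*3) = 55*(-15) = -825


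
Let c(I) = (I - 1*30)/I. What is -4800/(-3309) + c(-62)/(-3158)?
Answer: 78293031/53990747 ≈ 1.4501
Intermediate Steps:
c(I) = (-30 + I)/I (c(I) = (I - 30)/I = (-30 + I)/I)
-4800/(-3309) + c(-62)/(-3158) = -4800/(-3309) + ((-30 - 62)/(-62))/(-3158) = -4800*(-1/3309) - 1/62*(-92)*(-1/3158) = 1600/1103 + (46/31)*(-1/3158) = 1600/1103 - 23/48949 = 78293031/53990747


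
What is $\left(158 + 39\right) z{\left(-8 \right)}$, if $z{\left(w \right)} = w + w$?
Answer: $-3152$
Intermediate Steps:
$z{\left(w \right)} = 2 w$
$\left(158 + 39\right) z{\left(-8 \right)} = \left(158 + 39\right) 2 \left(-8\right) = 197 \left(-16\right) = -3152$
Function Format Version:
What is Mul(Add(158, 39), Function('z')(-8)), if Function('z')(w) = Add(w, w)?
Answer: -3152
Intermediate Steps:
Function('z')(w) = Mul(2, w)
Mul(Add(158, 39), Function('z')(-8)) = Mul(Add(158, 39), Mul(2, -8)) = Mul(197, -16) = -3152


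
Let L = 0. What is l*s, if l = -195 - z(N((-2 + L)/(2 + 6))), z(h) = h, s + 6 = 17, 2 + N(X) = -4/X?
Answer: -2299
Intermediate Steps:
N(X) = -2 - 4/X
s = 11 (s = -6 + 17 = 11)
l = -209 (l = -195 - (-2 - 4*(2 + 6)/(-2 + 0)) = -195 - (-2 - 4/((-2/8))) = -195 - (-2 - 4/((-2*⅛))) = -195 - (-2 - 4/(-¼)) = -195 - (-2 - 4*(-4)) = -195 - (-2 + 16) = -195 - 1*14 = -195 - 14 = -209)
l*s = -209*11 = -2299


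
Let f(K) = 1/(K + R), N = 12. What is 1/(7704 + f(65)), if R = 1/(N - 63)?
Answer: 3314/25531107 ≈ 0.00012980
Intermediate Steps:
R = -1/51 (R = 1/(12 - 63) = 1/(-51) = -1/51 ≈ -0.019608)
f(K) = 1/(-1/51 + K) (f(K) = 1/(K - 1/51) = 1/(-1/51 + K))
1/(7704 + f(65)) = 1/(7704 + 51/(-1 + 51*65)) = 1/(7704 + 51/(-1 + 3315)) = 1/(7704 + 51/3314) = 1/(25531107/3314) = 3314/25531107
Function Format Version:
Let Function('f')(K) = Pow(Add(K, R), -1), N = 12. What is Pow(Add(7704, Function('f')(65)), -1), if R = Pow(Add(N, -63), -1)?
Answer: Rational(3314, 25531107) ≈ 0.00012980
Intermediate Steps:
R = Rational(-1, 51) (R = Pow(Add(12, -63), -1) = Pow(-51, -1) = Rational(-1, 51) ≈ -0.019608)
Function('f')(K) = Pow(Add(Rational(-1, 51), K), -1) (Function('f')(K) = Pow(Add(K, Rational(-1, 51)), -1) = Pow(Add(Rational(-1, 51), K), -1))
Pow(Add(7704, Function('f')(65)), -1) = Pow(Add(7704, Mul(51, Pow(Add(-1, Mul(51, 65)), -1))), -1) = Pow(Add(7704, Mul(51, Pow(Add(-1, 3315), -1))), -1) = Pow(Add(7704, Mul(51, Pow(3314, -1))), -1) = Pow(Add(7704, Mul(51, Rational(1, 3314))), -1) = Pow(Add(7704, Rational(51, 3314)), -1) = Pow(Rational(25531107, 3314), -1) = Rational(3314, 25531107)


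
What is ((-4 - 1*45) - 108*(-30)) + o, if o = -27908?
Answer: -24717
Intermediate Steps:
((-4 - 1*45) - 108*(-30)) + o = ((-4 - 1*45) - 108*(-30)) - 27908 = ((-4 - 45) + 3240) - 27908 = (-49 + 3240) - 27908 = 3191 - 27908 = -24717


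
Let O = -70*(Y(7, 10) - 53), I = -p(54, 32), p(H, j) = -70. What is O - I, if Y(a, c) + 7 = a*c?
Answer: -770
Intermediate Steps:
Y(a, c) = -7 + a*c
I = 70 (I = -1*(-70) = 70)
O = -700 (O = -70*((-7 + 7*10) - 53) = -70*((-7 + 70) - 53) = -70*(63 - 53) = -70*10 = -700)
O - I = -700 - 1*70 = -700 - 70 = -770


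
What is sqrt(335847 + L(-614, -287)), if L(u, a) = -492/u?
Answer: 5*sqrt(1266132777)/307 ≈ 579.52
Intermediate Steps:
sqrt(335847 + L(-614, -287)) = sqrt(335847 - 492/(-614)) = sqrt(335847 - 492*(-1/614)) = sqrt(335847 + 246/307) = sqrt(103105275/307) = 5*sqrt(1266132777)/307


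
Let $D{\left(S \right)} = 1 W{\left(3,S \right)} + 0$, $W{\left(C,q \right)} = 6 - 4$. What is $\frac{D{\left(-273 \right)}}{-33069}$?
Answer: $- \frac{2}{33069} \approx -6.048 \cdot 10^{-5}$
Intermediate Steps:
$W{\left(C,q \right)} = 2$ ($W{\left(C,q \right)} = 6 - 4 = 2$)
$D{\left(S \right)} = 2$ ($D{\left(S \right)} = 1 \cdot 2 + 0 = 2 + 0 = 2$)
$\frac{D{\left(-273 \right)}}{-33069} = \frac{2}{-33069} = 2 \left(- \frac{1}{33069}\right) = - \frac{2}{33069}$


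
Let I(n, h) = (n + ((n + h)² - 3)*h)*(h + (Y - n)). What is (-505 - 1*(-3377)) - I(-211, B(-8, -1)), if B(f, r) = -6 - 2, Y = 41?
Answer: 93668372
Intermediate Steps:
B(f, r) = -8
I(n, h) = (n + h*(-3 + (h + n)²))*(41 + h - n) (I(n, h) = (n + ((n + h)² - 3)*h)*(h + (41 - n)) = (n + ((h + n)² - 3)*h)*(41 + h - n) = (n + (-3 + (h + n)²)*h)*(41 + h - n) = (n + h*(-3 + (h + n)²))*(41 + h - n))
(-505 - 1*(-3377)) - I(-211, B(-8, -1)) = (-505 - 1*(-3377)) - (-1*(-211)² - 123*(-8) - 3*(-8)² + 41*(-211) + (-8)²*(-8 - 211)² + 4*(-8)*(-211) + 41*(-8)*(-8 - 211)² - 1*(-8)*(-211)*(-8 - 211)²) = (-505 + 3377) - (-1*44521 + 984 - 3*64 - 8651 + 64*(-219)² + 6752 + 41*(-8)*(-219)² - 1*(-8)*(-211)*(-219)²) = 2872 - (-44521 + 984 - 192 - 8651 + 64*47961 + 6752 + 41*(-8)*47961 - 1*(-8)*(-211)*47961) = 2872 - (-44521 + 984 - 192 - 8651 + 3069504 + 6752 - 15731208 - 80958168) = 2872 - 1*(-93665500) = 2872 + 93665500 = 93668372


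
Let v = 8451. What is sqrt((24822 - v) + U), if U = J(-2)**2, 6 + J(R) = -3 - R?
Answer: 2*sqrt(4105) ≈ 128.14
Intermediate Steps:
J(R) = -9 - R (J(R) = -6 + (-3 - R) = -9 - R)
U = 49 (U = (-9 - 1*(-2))**2 = (-9 + 2)**2 = (-7)**2 = 49)
sqrt((24822 - v) + U) = sqrt((24822 - 1*8451) + 49) = sqrt((24822 - 8451) + 49) = sqrt(16371 + 49) = sqrt(16420) = 2*sqrt(4105)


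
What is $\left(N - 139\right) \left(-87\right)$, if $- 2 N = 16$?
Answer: $12789$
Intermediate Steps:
$N = -8$ ($N = \left(- \frac{1}{2}\right) 16 = -8$)
$\left(N - 139\right) \left(-87\right) = \left(-8 - 139\right) \left(-87\right) = \left(-147\right) \left(-87\right) = 12789$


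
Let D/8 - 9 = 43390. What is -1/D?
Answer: -1/347192 ≈ -2.8802e-6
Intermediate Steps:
D = 347192 (D = 72 + 8*43390 = 72 + 347120 = 347192)
-1/D = -1/347192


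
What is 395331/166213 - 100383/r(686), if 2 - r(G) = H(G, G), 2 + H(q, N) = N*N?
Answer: 67574855177/26072836032 ≈ 2.5918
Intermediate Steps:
H(q, N) = -2 + N**2 (H(q, N) = -2 + N*N = -2 + N**2)
r(G) = 4 - G**2 (r(G) = 2 - (-2 + G**2) = 2 + (2 - G**2) = 4 - G**2)
395331/166213 - 100383/r(686) = 395331/166213 - 100383/(4 - 1*686**2) = 395331*(1/166213) - 100383/(4 - 1*470596) = 395331/166213 - 100383/(4 - 470596) = 395331/166213 - 100383/(-470592) = 395331/166213 - 100383*(-1/470592) = 395331/166213 + 33461/156864 = 67574855177/26072836032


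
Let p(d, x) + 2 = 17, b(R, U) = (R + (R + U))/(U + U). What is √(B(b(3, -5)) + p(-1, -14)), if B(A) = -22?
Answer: I*√7 ≈ 2.6458*I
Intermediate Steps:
b(R, U) = (U + 2*R)/(2*U) (b(R, U) = (U + 2*R)/((2*U)) = (U + 2*R)*(1/(2*U)) = (U + 2*R)/(2*U))
p(d, x) = 15 (p(d, x) = -2 + 17 = 15)
√(B(b(3, -5)) + p(-1, -14)) = √(-22 + 15) = √(-7) = I*√7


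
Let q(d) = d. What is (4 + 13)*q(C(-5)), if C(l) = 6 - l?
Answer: 187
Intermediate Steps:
(4 + 13)*q(C(-5)) = (4 + 13)*(6 - 1*(-5)) = 17*(6 + 5) = 17*11 = 187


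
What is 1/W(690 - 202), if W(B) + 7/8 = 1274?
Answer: 8/10185 ≈ 0.00078547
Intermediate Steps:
W(B) = 10185/8 (W(B) = -7/8 + 1274 = 10185/8)
1/W(690 - 202) = 1/(10185/8) = 8/10185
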